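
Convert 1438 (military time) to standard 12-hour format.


2:38 PM

Hour: 14
14 - 12 = 2 → PM


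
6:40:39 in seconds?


24039 seconds

Hours: 6 × 3600 = 21600
Minutes: 40 × 60 = 2400
Seconds: 39
Total = 21600 + 2400 + 39 = 24039


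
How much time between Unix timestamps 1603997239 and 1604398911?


401672 seconds (111.6 hours / 4.65 days)

Difference = 1604398911 - 1603997239 = 401672 seconds
In hours: 401672 / 3600 ≈ 111.6
In days: 401672 / 86400 ≈ 4.65


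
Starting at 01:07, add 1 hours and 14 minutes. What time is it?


Start: 67 minutes from midnight
Add: 74 minutes
Total: 141 minutes
Hours: 141 ÷ 60 = 2 remainder 21

02:21


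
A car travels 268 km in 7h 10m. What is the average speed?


37.4 km/h

Distance: 268 km
Time: 7h 10m = 430 min = 430/60 = 43/6 hours
Speed = 268 ÷ (43/6) = 268 × 6 / 43 = 1608/43 ≈ 37.4 km/h


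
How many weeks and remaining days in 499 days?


Weeks: 499 ÷ 7 = 71 remainder 2

71 weeks 2 days


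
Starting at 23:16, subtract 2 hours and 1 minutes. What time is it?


Start: 1396 minutes from midnight
Subtract: 121 minutes
Remaining: 1396 - 121 = 1275
Hours: 21, Minutes: 15

21:15


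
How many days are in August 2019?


Month: August (month 8)
August has 31 days

31 days


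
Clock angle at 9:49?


0.5°

Hour hand = 9×30 + 49×0.5 = 294.5°
Minute hand = 49×6 = 294°
Difference = |294.5 - 294| = 0.5°


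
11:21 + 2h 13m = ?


Start: 681 minutes from midnight
Add: 133 minutes
Total: 814 minutes
Hours: 814 ÷ 60 = 13 remainder 34

13:34


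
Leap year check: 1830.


Rules: divisible by 4 AND (not by 100 OR by 400)
1830 ÷ 4 = 457 remainder 2 → not divisible by 4
Not divisible by 4 → not a leap year

No


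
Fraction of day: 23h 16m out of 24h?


0.9694 (96.94%)

Total minutes: 23×60 + 16 = 1396
Day = 24×60 = 1440 minutes
Fraction = 1396/1440 ≈ 0.9694
As a percentage: 1396/1440 × 100 ≈ 96.94%


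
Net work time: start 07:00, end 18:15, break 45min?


10h 30m (630 minutes)

Total time = (18×60+15) - (7×60+0)
= 1095 - 420 = 675 min
Minus break: 675 - 45 = 630 min
= 10h 30m


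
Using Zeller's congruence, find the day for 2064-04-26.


Saturday

Zeller's congruence:
q=26, m=4, k=64, j=20
h = (26 + ⌊13×5/5⌋ + 64 + ⌊64/4⌋ + ⌊20/4⌋ - 2×20) mod 7
= (26 + 13 + 64 + 16 + 5 - 40) mod 7
= 84 mod 7 = 0
h=0 → Saturday


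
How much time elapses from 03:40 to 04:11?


0h 31m

End time in minutes: 4×60 + 11 = 251
Start time in minutes: 3×60 + 40 = 220
Difference = 251 - 220 = 31 minutes
= 0 hours 31 minutes


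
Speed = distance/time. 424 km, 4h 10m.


101.8 km/h

Distance: 424 km
Time: 4h 10m = 250 min = 250/60 = 25/6 hours
Speed = 424 ÷ (25/6) = 424 × 6 / 25 = 2544/25 ≈ 101.8 km/h


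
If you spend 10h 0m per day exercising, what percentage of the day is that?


41.7%

Time: 600 minutes
Day: 1440 minutes
Percentage = (600/1440) × 100 ≈ 41.7%


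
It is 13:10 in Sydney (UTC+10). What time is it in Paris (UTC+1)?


04:10

Time difference = UTC+1 - UTC+10 = -9 hours
New hour = (13 -9) mod 24
= 4 mod 24 = 4
Minutes unchanged → 04:10


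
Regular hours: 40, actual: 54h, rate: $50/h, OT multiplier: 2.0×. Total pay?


Regular: 40h × $50 = $2000.00
Overtime: 54 - 40 = 14h
OT pay: 14h × $50 × 2.0 = $1400.00
Total = $2000.00 + $1400.00 = $3400.00

$3400.00


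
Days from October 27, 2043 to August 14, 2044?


292 days

From October 27, 2043 to August 14, 2044
Rest of October 2043: 31 - 27 = 4
Full months: November 30, December 31, January 31, February 2044 29, March 31, April 30, May 31, June 30, July 31
Days into August 2044: 14
Total = 4 + 30 + 31 + 31 + 29 + 31 + 30 + 31 + 30 + 31 + 14 = 292 days


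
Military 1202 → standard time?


12:02 PM

Hour: 12
12 → 12 PM (noon)


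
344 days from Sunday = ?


Start: Sunday (index 6)
(6 + 344) mod 7
= 350 mod 7
= 0
Index 0 → Monday

Monday


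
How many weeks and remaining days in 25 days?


Weeks: 25 ÷ 7 = 3 remainder 4

3 weeks 4 days


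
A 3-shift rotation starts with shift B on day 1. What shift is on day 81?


Shift A

Shifts: A, B, C
Start: B (index 1)
Day 81: (1 + 81 - 1) mod 3
= 81 mod 3
= 0
Index 0 → shift A


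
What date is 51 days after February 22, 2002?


Start: February 22, 2002
Add 51 days
February 22 → March 1: 28 - 22 + 1 = 7 days (51 - 7 = 44 left)
March 1 → April 1: 31 - 1 + 1 = 31 days (44 - 31 = 13 left)
April 1 + 13 = April 14, 2002

April 14, 2002


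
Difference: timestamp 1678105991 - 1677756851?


349140 seconds (97.0 hours / 4.04 days)

Difference = 1678105991 - 1677756851 = 349140 seconds
In hours: 349140 / 3600 ≈ 97.0
In days: 349140 / 86400 ≈ 4.04


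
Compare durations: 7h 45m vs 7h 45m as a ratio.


Duration 1: 465 minutes
Duration 2: 465 minutes
Ratio = 465:465
GCD = 465
Simplified = 1:1
As a decimal: 1/1 = 1.00

1:1 (1.00)


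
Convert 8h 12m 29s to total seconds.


29549 seconds

Hours: 8 × 3600 = 28800
Minutes: 12 × 60 = 720
Seconds: 29
Total = 28800 + 720 + 29 = 29549


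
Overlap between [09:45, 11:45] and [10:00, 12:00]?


105 minutes

Meeting A: 585-705 (in minutes from midnight)
Meeting B: 600-720
Overlap start = max(585, 600) = 600
Overlap end = min(705, 720) = 705
Overlap = max(0, 705 - 600) = 105 min


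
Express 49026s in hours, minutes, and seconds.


Hours: 49026 ÷ 3600 = 13 remainder 2226
Minutes: 2226 ÷ 60 = 37 remainder 6
Seconds: 6

13h 37m 6s


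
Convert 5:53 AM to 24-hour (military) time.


05:53

Input: 5:53 AM
AM hour stays: 5


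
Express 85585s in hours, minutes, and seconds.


23h 46m 25s

Hours: 85585 ÷ 3600 = 23 remainder 2785
Minutes: 2785 ÷ 60 = 46 remainder 25
Seconds: 25


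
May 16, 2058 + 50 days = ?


Start: May 16, 2058
Add 50 days
May 16 → June 1: 31 - 16 + 1 = 16 days (50 - 16 = 34 left)
June 1 → July 1: 30 - 1 + 1 = 30 days (34 - 30 = 4 left)
July 1 + 4 = July 5, 2058

July 5, 2058


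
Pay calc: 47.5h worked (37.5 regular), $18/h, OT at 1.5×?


Regular: 37.5h × $18 = $675.00
Overtime: 47.5 - 37.5 = 10.0h
OT pay: 10.0h × $18 × 1.5 = $270.00
Total = $675.00 + $270.00 = $945.00

$945.00


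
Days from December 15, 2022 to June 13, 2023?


From December 15, 2022 to June 13, 2023
Rest of December 2022: 31 - 15 = 16
Full months: January 31, February 2023 28, March 31, April 30, May 31
Days into June 2023: 13
Total = 16 + 31 + 28 + 31 + 30 + 31 + 13 = 180 days

180 days


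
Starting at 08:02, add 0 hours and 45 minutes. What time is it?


Start: 482 minutes from midnight
Add: 45 minutes
Total: 527 minutes
Hours: 527 ÷ 60 = 8 remainder 47

08:47


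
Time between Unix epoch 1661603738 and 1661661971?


Difference = 1661661971 - 1661603738 = 58233 seconds
In hours: 58233 / 3600 ≈ 16.2
In days: 58233 / 86400 ≈ 0.67

58233 seconds (16.2 hours / 0.67 days)


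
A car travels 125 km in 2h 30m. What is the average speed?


50.0 km/h

Distance: 125 km
Time: 2h 30m = 150 min = 150/60 = 5/2 hours
Speed = 125 ÷ (5/2) = 125 × 2 / 5 = 250/5 = 50.0 km/h


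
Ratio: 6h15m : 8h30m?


Duration 1: 375 minutes
Duration 2: 510 minutes
Ratio = 375:510
GCD = 15
Simplified = 25:34
As a decimal: 25/34 ≈ 0.74

25:34 (0.74)


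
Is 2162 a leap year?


No

Rules: divisible by 4 AND (not by 100 OR by 400)
2162 ÷ 4 = 540 remainder 2 → not divisible by 4
Not divisible by 4 → not a leap year


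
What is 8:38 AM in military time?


Input: 8:38 AM
AM hour stays: 8

08:38


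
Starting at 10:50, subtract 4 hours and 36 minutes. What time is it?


06:14

Start: 650 minutes from midnight
Subtract: 276 minutes
Remaining: 650 - 276 = 374
Hours: 6, Minutes: 14


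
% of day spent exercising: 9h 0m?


Time: 540 minutes
Day: 1440 minutes
Percentage = (540/1440) × 100 = 37.5%

37.5%


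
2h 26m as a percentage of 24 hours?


0.1014 (10.14%)

Total minutes: 2×60 + 26 = 146
Day = 24×60 = 1440 minutes
Fraction = 146/1440 ≈ 0.1014
As a percentage: 146/1440 × 100 ≈ 10.14%


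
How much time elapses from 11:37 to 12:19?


0h 42m

End time in minutes: 12×60 + 19 = 739
Start time in minutes: 11×60 + 37 = 697
Difference = 739 - 697 = 42 minutes
= 0 hours 42 minutes


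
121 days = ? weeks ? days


17 weeks 2 days

Weeks: 121 ÷ 7 = 17 remainder 2


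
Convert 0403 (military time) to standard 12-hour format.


4:03 AM

Hour: 4
4 < 12 → AM


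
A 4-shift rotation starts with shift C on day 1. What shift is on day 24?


Shift B

Shifts: A, B, C, D
Start: C (index 2)
Day 24: (2 + 24 - 1) mod 4
= 25 mod 4
= 1
Index 1 → shift B


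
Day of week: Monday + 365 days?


Tuesday

Start: Monday (index 0)
(0 + 365) mod 7
= 365 mod 7
= 1
Index 1 → Tuesday


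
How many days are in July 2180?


Month: July (month 7)
July has 31 days

31 days


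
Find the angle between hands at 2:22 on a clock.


Hour hand = 2×30 + 22×0.5 = 71.0°
Minute hand = 22×6 = 132°
Difference = |71.0 - 132| = 61.0°

61.0°


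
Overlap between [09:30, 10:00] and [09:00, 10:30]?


Meeting A: 570-600 (in minutes from midnight)
Meeting B: 540-630
Overlap start = max(570, 540) = 570
Overlap end = min(600, 630) = 600
Overlap = max(0, 600 - 570) = 30 min

30 minutes


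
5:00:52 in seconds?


Hours: 5 × 3600 = 18000
Minutes: 0 × 60 = 0
Seconds: 52
Total = 18000 + 0 + 52 = 18052

18052 seconds


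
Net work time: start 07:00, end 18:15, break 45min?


10h 30m (630 minutes)

Total time = (18×60+15) - (7×60+0)
= 1095 - 420 = 675 min
Minus break: 675 - 45 = 630 min
= 10h 30m


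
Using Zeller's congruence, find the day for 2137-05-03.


Zeller's congruence:
q=3, m=5, k=37, j=21
h = (3 + ⌊13×6/5⌋ + 37 + ⌊37/4⌋ + ⌊21/4⌋ - 2×21) mod 7
= (3 + 15 + 37 + 9 + 5 - 42) mod 7
= 27 mod 7 = 6
h=6 → Friday

Friday


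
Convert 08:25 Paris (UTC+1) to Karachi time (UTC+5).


Time difference = UTC+5 - UTC+1 = +4 hours
New hour = (8 + 4) mod 24
= 12 mod 24 = 12
Minutes unchanged → 12:25

12:25


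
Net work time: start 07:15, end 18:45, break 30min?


11h 0m (660 minutes)

Total time = (18×60+45) - (7×60+15)
= 1125 - 435 = 690 min
Minus break: 690 - 30 = 660 min
= 11h 0m


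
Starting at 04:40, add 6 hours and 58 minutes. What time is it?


11:38

Start: 280 minutes from midnight
Add: 418 minutes
Total: 698 minutes
Hours: 698 ÷ 60 = 11 remainder 38


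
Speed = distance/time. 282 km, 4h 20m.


65.1 km/h

Distance: 282 km
Time: 4h 20m = 260 min = 260/60 = 13/3 hours
Speed = 282 ÷ (13/3) = 282 × 3 / 13 = 846/13 ≈ 65.1 km/h


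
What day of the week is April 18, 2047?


Thursday

Zeller's congruence:
q=18, m=4, k=47, j=20
h = (18 + ⌊13×5/5⌋ + 47 + ⌊47/4⌋ + ⌊20/4⌋ - 2×20) mod 7
= (18 + 13 + 47 + 11 + 5 - 40) mod 7
= 54 mod 7 = 5
h=5 → Thursday


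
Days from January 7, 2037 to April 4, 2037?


From January 7, 2037 to April 4, 2037
Rest of January 2037: 31 - 7 = 24
Full months: February 2037 28, March 31
Days into April 2037: 4
Total = 24 + 28 + 31 + 4 = 87 days

87 days


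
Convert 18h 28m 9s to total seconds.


66489 seconds

Hours: 18 × 3600 = 64800
Minutes: 28 × 60 = 1680
Seconds: 9
Total = 64800 + 1680 + 9 = 66489


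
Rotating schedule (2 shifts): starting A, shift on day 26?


Shifts: A, B
Start: A (index 0)
Day 26: (0 + 26 - 1) mod 2
= 25 mod 2
= 1
Index 1 → shift B

Shift B


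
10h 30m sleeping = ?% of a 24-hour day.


43.8%

Time: 630 minutes
Day: 1440 minutes
Percentage = (630/1440) × 100 ≈ 43.8%


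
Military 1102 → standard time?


11:02 AM

Hour: 11
11 < 12 → AM


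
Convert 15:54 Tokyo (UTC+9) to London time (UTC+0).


06:54

Time difference = UTC+0 - UTC+9 = -9 hours
New hour = (15 -9) mod 24
= 6 mod 24 = 6
Minutes unchanged → 06:54


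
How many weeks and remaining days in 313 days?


Weeks: 313 ÷ 7 = 44 remainder 5

44 weeks 5 days


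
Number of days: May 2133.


Month: May (month 5)
May has 31 days

31 days


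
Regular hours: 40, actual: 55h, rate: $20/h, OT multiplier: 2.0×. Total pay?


$1400.00

Regular: 40h × $20 = $800.00
Overtime: 55 - 40 = 15h
OT pay: 15h × $20 × 2.0 = $600.00
Total = $800.00 + $600.00 = $1400.00


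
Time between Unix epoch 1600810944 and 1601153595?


342651 seconds (95.2 hours / 3.97 days)

Difference = 1601153595 - 1600810944 = 342651 seconds
In hours: 342651 / 3600 ≈ 95.2
In days: 342651 / 86400 ≈ 3.97


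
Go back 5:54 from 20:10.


14:16

Start: 1210 minutes from midnight
Subtract: 354 minutes
Remaining: 1210 - 354 = 856
Hours: 14, Minutes: 16


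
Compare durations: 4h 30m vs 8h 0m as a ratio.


9:16 (0.56)

Duration 1: 270 minutes
Duration 2: 480 minutes
Ratio = 270:480
GCD = 30
Simplified = 9:16
As a decimal: 9/16 ≈ 0.56


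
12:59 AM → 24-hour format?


Input: 12:59 AM
12 AM → 00 (midnight)

00:59


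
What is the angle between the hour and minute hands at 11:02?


41.0°

Hour hand = 11×30 + 2×0.5 = 331.0°
Minute hand = 2×6 = 12°
Difference = |331.0 - 12| = 319.0°
Since > 180°: 360 - 319.0 = 41.0°


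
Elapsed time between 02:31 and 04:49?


2h 18m

End time in minutes: 4×60 + 49 = 289
Start time in minutes: 2×60 + 31 = 151
Difference = 289 - 151 = 138 minutes
= 2 hours 18 minutes


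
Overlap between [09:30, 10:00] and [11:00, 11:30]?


Meeting A: 570-600 (in minutes from midnight)
Meeting B: 660-690
Overlap start = max(570, 660) = 660
Overlap end = min(600, 690) = 600
Overlap = max(0, 600 - 660) = 0 min

0 minutes


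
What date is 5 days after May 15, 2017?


May 20, 2017

Start: May 15, 2017
Add 5 days
May 15 + 5 = May 20, 2017


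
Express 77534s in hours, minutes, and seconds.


21h 32m 14s

Hours: 77534 ÷ 3600 = 21 remainder 1934
Minutes: 1934 ÷ 60 = 32 remainder 14
Seconds: 14


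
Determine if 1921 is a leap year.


Rules: divisible by 4 AND (not by 100 OR by 400)
1921 ÷ 4 = 480 remainder 1 → not divisible by 4
Not divisible by 4 → not a leap year

No


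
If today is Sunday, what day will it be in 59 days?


Wednesday

Start: Sunday (index 6)
(6 + 59) mod 7
= 65 mod 7
= 2
Index 2 → Wednesday


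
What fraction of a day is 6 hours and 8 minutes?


0.2556 (25.56%)

Total minutes: 6×60 + 8 = 368
Day = 24×60 = 1440 minutes
Fraction = 368/1440 ≈ 0.2556
As a percentage: 368/1440 × 100 ≈ 25.56%


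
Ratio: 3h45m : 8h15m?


5:11 (0.45)

Duration 1: 225 minutes
Duration 2: 495 minutes
Ratio = 225:495
GCD = 45
Simplified = 5:11
As a decimal: 5/11 ≈ 0.45


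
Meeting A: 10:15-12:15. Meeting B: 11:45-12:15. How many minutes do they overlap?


Meeting A: 615-735 (in minutes from midnight)
Meeting B: 705-735
Overlap start = max(615, 705) = 705
Overlap end = min(735, 735) = 735
Overlap = max(0, 735 - 705) = 30 min

30 minutes


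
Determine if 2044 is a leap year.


Rules: divisible by 4 AND (not by 100 OR by 400)
2044 ÷ 4 = 511 exactly → divisible by 4
2044 ÷ 100 = 20 remainder 44 → not divisible by 100
Divisible by 4 but not by 100 → leap year

Yes


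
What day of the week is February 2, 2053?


Sunday

Zeller's congruence:
q=2, m=14, k=52, j=20
h = (2 + ⌊13×15/5⌋ + 52 + ⌊52/4⌋ + ⌊20/4⌋ - 2×20) mod 7
= (2 + 39 + 52 + 13 + 5 - 40) mod 7
= 71 mod 7 = 1
h=1 → Sunday


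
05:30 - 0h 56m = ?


04:34

Start: 330 minutes from midnight
Subtract: 56 minutes
Remaining: 330 - 56 = 274
Hours: 4, Minutes: 34


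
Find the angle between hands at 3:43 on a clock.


146.5°

Hour hand = 3×30 + 43×0.5 = 111.5°
Minute hand = 43×6 = 258°
Difference = |111.5 - 258| = 146.5°


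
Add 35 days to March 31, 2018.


May 5, 2018

Start: March 31, 2018
Add 35 days
March 31 → April 1: 31 - 31 + 1 = 1 days (35 - 1 = 34 left)
April 1 → May 1: 30 - 1 + 1 = 30 days (34 - 30 = 4 left)
May 1 + 4 = May 5, 2018


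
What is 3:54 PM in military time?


Input: 3:54 PM
PM: 3 + 12 = 15

15:54


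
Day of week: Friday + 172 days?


Tuesday

Start: Friday (index 4)
(4 + 172) mod 7
= 176 mod 7
= 1
Index 1 → Tuesday


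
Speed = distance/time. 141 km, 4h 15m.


33.2 km/h

Distance: 141 km
Time: 4h 15m = 255 min = 255/60 = 17/4 hours
Speed = 141 ÷ (17/4) = 141 × 4 / 17 = 564/17 ≈ 33.2 km/h


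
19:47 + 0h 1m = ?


19:48

Start: 1187 minutes from midnight
Add: 1 minutes
Total: 1188 minutes
Hours: 1188 ÷ 60 = 19 remainder 48


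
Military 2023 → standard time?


Hour: 20
20 - 12 = 8 → PM

8:23 PM


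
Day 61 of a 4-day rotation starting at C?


Shift C

Shifts: A, B, C, D
Start: C (index 2)
Day 61: (2 + 61 - 1) mod 4
= 62 mod 4
= 2
Index 2 → shift C


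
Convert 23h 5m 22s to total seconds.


Hours: 23 × 3600 = 82800
Minutes: 5 × 60 = 300
Seconds: 22
Total = 82800 + 300 + 22 = 83122

83122 seconds


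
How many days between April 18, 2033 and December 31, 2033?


From April 18, 2033 to December 31, 2033
Rest of April 2033: 30 - 18 = 12
Full months: May 31, June 30, July 31, August 31, September 30, October 31, November 30
Days into December 2033: 31
Total = 12 + 31 + 30 + 31 + 31 + 30 + 31 + 30 + 31 = 257 days

257 days


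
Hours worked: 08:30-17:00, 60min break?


7h 30m (450 minutes)

Total time = (17×60+0) - (8×60+30)
= 1020 - 510 = 510 min
Minus break: 510 - 60 = 450 min
= 7h 30m


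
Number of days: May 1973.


Month: May (month 5)
May has 31 days

31 days


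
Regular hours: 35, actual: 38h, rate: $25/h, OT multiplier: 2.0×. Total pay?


$1025.00

Regular: 35h × $25 = $875.00
Overtime: 38 - 35 = 3h
OT pay: 3h × $25 × 2.0 = $150.00
Total = $875.00 + $150.00 = $1025.00


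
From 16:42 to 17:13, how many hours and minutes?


End time in minutes: 17×60 + 13 = 1033
Start time in minutes: 16×60 + 42 = 1002
Difference = 1033 - 1002 = 31 minutes
= 0 hours 31 minutes

0h 31m


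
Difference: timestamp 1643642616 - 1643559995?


Difference = 1643642616 - 1643559995 = 82621 seconds
In hours: 82621 / 3600 ≈ 23.0
In days: 82621 / 86400 ≈ 0.96

82621 seconds (23.0 hours / 0.96 days)


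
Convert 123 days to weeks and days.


Weeks: 123 ÷ 7 = 17 remainder 4

17 weeks 4 days


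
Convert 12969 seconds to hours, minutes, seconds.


3h 36m 9s

Hours: 12969 ÷ 3600 = 3 remainder 2169
Minutes: 2169 ÷ 60 = 36 remainder 9
Seconds: 9


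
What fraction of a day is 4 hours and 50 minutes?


Total minutes: 4×60 + 50 = 290
Day = 24×60 = 1440 minutes
Fraction = 290/1440 ≈ 0.2014
As a percentage: 290/1440 × 100 ≈ 20.14%

0.2014 (20.14%)


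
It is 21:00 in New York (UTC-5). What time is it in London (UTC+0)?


02:00 (next day)

Time difference = UTC+0 - UTC-5 = +5 hours
New hour = (21 + 5) mod 24
= 26 mod 24 = 2
Minutes unchanged → 02:00; 26 ≥ 24 → next day


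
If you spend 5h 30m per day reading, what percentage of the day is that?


22.9%

Time: 330 minutes
Day: 1440 minutes
Percentage = (330/1440) × 100 ≈ 22.9%


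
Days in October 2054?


31 days

Month: October (month 10)
October has 31 days


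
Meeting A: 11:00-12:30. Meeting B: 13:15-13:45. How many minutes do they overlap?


Meeting A: 660-750 (in minutes from midnight)
Meeting B: 795-825
Overlap start = max(660, 795) = 795
Overlap end = min(750, 825) = 750
Overlap = max(0, 750 - 795) = 0 min

0 minutes


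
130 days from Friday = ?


Start: Friday (index 4)
(4 + 130) mod 7
= 134 mod 7
= 1
Index 1 → Tuesday

Tuesday


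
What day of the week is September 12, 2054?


Saturday

Zeller's congruence:
q=12, m=9, k=54, j=20
h = (12 + ⌊13×10/5⌋ + 54 + ⌊54/4⌋ + ⌊20/4⌋ - 2×20) mod 7
= (12 + 26 + 54 + 13 + 5 - 40) mod 7
= 70 mod 7 = 0
h=0 → Saturday


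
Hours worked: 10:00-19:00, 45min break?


8h 15m (495 minutes)

Total time = (19×60+0) - (10×60+0)
= 1140 - 600 = 540 min
Minus break: 540 - 45 = 495 min
= 8h 15m


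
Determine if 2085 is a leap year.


Rules: divisible by 4 AND (not by 100 OR by 400)
2085 ÷ 4 = 521 remainder 1 → not divisible by 4
Not divisible by 4 → not a leap year

No


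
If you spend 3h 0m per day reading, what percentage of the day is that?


12.5%

Time: 180 minutes
Day: 1440 minutes
Percentage = (180/1440) × 100 = 12.5%


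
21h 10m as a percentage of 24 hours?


Total minutes: 21×60 + 10 = 1270
Day = 24×60 = 1440 minutes
Fraction = 1270/1440 ≈ 0.8819
As a percentage: 1270/1440 × 100 ≈ 88.19%

0.8819 (88.19%)


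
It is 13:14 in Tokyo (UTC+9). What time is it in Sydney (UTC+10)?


14:14

Time difference = UTC+10 - UTC+9 = +1 hours
New hour = (13 + 1) mod 24
= 14 mod 24 = 14
Minutes unchanged → 14:14


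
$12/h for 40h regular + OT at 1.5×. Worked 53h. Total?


$714.00

Regular: 40h × $12 = $480.00
Overtime: 53 - 40 = 13h
OT pay: 13h × $12 × 1.5 = $234.00
Total = $480.00 + $234.00 = $714.00


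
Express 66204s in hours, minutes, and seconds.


18h 23m 24s

Hours: 66204 ÷ 3600 = 18 remainder 1404
Minutes: 1404 ÷ 60 = 23 remainder 24
Seconds: 24


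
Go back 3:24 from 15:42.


12:18

Start: 942 minutes from midnight
Subtract: 204 minutes
Remaining: 942 - 204 = 738
Hours: 12, Minutes: 18


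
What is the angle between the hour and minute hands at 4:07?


81.5°

Hour hand = 4×30 + 7×0.5 = 123.5°
Minute hand = 7×6 = 42°
Difference = |123.5 - 42| = 81.5°


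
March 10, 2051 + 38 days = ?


April 17, 2051

Start: March 10, 2051
Add 38 days
March 10 → April 1: 31 - 10 + 1 = 22 days (38 - 22 = 16 left)
April 1 + 16 = April 17, 2051


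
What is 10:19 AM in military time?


Input: 10:19 AM
AM hour stays: 10

10:19


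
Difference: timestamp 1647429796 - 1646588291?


841505 seconds (233.8 hours / 9.74 days)

Difference = 1647429796 - 1646588291 = 841505 seconds
In hours: 841505 / 3600 ≈ 233.8
In days: 841505 / 86400 ≈ 9.74


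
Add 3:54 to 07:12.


11:06

Start: 432 minutes from midnight
Add: 234 minutes
Total: 666 minutes
Hours: 666 ÷ 60 = 11 remainder 6


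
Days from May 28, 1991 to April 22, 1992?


330 days

From May 28, 1991 to April 22, 1992
Rest of May 1991: 31 - 28 = 3
Full months: June 30, July 31, August 31, September 30, October 31, November 30, December 31, January 31, February 1992 29, March 31
Days into April 1992: 22
Total = 3 + 30 + 31 + 31 + 30 + 31 + 30 + 31 + 31 + 29 + 31 + 22 = 330 days


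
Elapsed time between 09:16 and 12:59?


End time in minutes: 12×60 + 59 = 779
Start time in minutes: 9×60 + 16 = 556
Difference = 779 - 556 = 223 minutes
= 3 hours 43 minutes

3h 43m


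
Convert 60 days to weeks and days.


8 weeks 4 days

Weeks: 60 ÷ 7 = 8 remainder 4


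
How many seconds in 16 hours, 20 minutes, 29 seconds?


58829 seconds

Hours: 16 × 3600 = 57600
Minutes: 20 × 60 = 1200
Seconds: 29
Total = 57600 + 1200 + 29 = 58829


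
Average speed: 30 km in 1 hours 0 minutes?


Distance: 30 km
Time: 1 hours
Speed = 30 / 1 = 30.0 km/h

30.0 km/h


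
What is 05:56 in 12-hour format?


Hour: 5
5 < 12 → AM

5:56 AM


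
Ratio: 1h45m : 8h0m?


Duration 1: 105 minutes
Duration 2: 480 minutes
Ratio = 105:480
GCD = 15
Simplified = 7:32
As a decimal: 7/32 ≈ 0.22

7:32 (0.22)


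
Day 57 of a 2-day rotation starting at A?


Shift A

Shifts: A, B
Start: A (index 0)
Day 57: (0 + 57 - 1) mod 2
= 56 mod 2
= 0
Index 0 → shift A


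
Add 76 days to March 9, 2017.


May 24, 2017

Start: March 9, 2017
Add 76 days
March 9 → April 1: 31 - 9 + 1 = 23 days (76 - 23 = 53 left)
April 1 → May 1: 30 - 1 + 1 = 30 days (53 - 30 = 23 left)
May 1 + 23 = May 24, 2017


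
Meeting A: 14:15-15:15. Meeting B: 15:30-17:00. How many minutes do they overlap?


0 minutes

Meeting A: 855-915 (in minutes from midnight)
Meeting B: 930-1020
Overlap start = max(855, 930) = 930
Overlap end = min(915, 1020) = 915
Overlap = max(0, 915 - 930) = 0 min


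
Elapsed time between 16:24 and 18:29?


End time in minutes: 18×60 + 29 = 1109
Start time in minutes: 16×60 + 24 = 984
Difference = 1109 - 984 = 125 minutes
= 2 hours 5 minutes

2h 5m


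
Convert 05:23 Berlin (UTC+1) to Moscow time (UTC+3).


07:23

Time difference = UTC+3 - UTC+1 = +2 hours
New hour = (5 + 2) mod 24
= 7 mod 24 = 7
Minutes unchanged → 07:23


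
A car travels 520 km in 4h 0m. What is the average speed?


130.0 km/h

Distance: 520 km
Time: 4 hours
Speed = 520 / 4 = 130.0 km/h


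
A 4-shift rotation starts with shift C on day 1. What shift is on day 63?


Shift A

Shifts: A, B, C, D
Start: C (index 2)
Day 63: (2 + 63 - 1) mod 4
= 64 mod 4
= 0
Index 0 → shift A


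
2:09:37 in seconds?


Hours: 2 × 3600 = 7200
Minutes: 9 × 60 = 540
Seconds: 37
Total = 7200 + 540 + 37 = 7777

7777 seconds


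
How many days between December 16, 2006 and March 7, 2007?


From December 16, 2006 to March 7, 2007
Rest of December 2006: 31 - 16 = 15
Full months: January 31, February 2007 28
Days into March 2007: 7
Total = 15 + 31 + 28 + 7 = 81 days

81 days


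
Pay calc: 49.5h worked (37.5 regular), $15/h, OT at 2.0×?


$922.50

Regular: 37.5h × $15 = $562.50
Overtime: 49.5 - 37.5 = 12.0h
OT pay: 12.0h × $15 × 2.0 = $360.00
Total = $562.50 + $360.00 = $922.50


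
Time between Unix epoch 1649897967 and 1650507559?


609592 seconds (169.3 hours / 7.06 days)

Difference = 1650507559 - 1649897967 = 609592 seconds
In hours: 609592 / 3600 ≈ 169.3
In days: 609592 / 86400 ≈ 7.06


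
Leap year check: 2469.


Rules: divisible by 4 AND (not by 100 OR by 400)
2469 ÷ 4 = 617 remainder 1 → not divisible by 4
Not divisible by 4 → not a leap year

No


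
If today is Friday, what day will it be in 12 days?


Wednesday

Start: Friday (index 4)
(4 + 12) mod 7
= 16 mod 7
= 2
Index 2 → Wednesday


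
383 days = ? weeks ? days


54 weeks 5 days

Weeks: 383 ÷ 7 = 54 remainder 5


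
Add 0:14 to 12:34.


Start: 754 minutes from midnight
Add: 14 minutes
Total: 768 minutes
Hours: 768 ÷ 60 = 12 remainder 48

12:48


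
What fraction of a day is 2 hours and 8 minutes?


Total minutes: 2×60 + 8 = 128
Day = 24×60 = 1440 minutes
Fraction = 128/1440 ≈ 0.0889
As a percentage: 128/1440 × 100 ≈ 8.89%

0.0889 (8.89%)


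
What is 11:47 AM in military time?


11:47

Input: 11:47 AM
AM hour stays: 11


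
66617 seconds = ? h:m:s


18h 30m 17s

Hours: 66617 ÷ 3600 = 18 remainder 1817
Minutes: 1817 ÷ 60 = 30 remainder 17
Seconds: 17


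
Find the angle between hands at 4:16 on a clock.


32.0°

Hour hand = 4×30 + 16×0.5 = 128.0°
Minute hand = 16×6 = 96°
Difference = |128.0 - 96| = 32.0°


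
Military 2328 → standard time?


Hour: 23
23 - 12 = 11 → PM

11:28 PM


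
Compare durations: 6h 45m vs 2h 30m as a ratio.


27:10 (2.70)

Duration 1: 405 minutes
Duration 2: 150 minutes
Ratio = 405:150
GCD = 15
Simplified = 27:10
As a decimal: 27/10 = 2.70


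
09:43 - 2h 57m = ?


06:46

Start: 583 minutes from midnight
Subtract: 177 minutes
Remaining: 583 - 177 = 406
Hours: 6, Minutes: 46


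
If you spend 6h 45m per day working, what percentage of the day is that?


Time: 405 minutes
Day: 1440 minutes
Percentage = (405/1440) × 100 ≈ 28.1%

28.1%


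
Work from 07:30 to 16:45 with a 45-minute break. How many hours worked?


8h 30m (510 minutes)

Total time = (16×60+45) - (7×60+30)
= 1005 - 450 = 555 min
Minus break: 555 - 45 = 510 min
= 8h 30m


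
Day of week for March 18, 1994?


Friday

Zeller's congruence:
q=18, m=3, k=94, j=19
h = (18 + ⌊13×4/5⌋ + 94 + ⌊94/4⌋ + ⌊19/4⌋ - 2×19) mod 7
= (18 + 10 + 94 + 23 + 4 - 38) mod 7
= 111 mod 7 = 6
h=6 → Friday


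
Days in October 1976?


31 days

Month: October (month 10)
October has 31 days


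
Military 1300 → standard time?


Hour: 13
13 - 12 = 1 → PM

1:00 PM


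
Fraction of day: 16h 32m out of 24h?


Total minutes: 16×60 + 32 = 992
Day = 24×60 = 1440 minutes
Fraction = 992/1440 ≈ 0.6889
As a percentage: 992/1440 × 100 ≈ 68.89%

0.6889 (68.89%)


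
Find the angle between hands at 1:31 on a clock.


Hour hand = 1×30 + 31×0.5 = 45.5°
Minute hand = 31×6 = 186°
Difference = |45.5 - 186| = 140.5°

140.5°


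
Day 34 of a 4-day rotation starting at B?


Shift C

Shifts: A, B, C, D
Start: B (index 1)
Day 34: (1 + 34 - 1) mod 4
= 34 mod 4
= 2
Index 2 → shift C


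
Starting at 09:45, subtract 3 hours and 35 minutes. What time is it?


Start: 585 minutes from midnight
Subtract: 215 minutes
Remaining: 585 - 215 = 370
Hours: 6, Minutes: 10

06:10


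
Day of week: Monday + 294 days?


Start: Monday (index 0)
(0 + 294) mod 7
= 294 mod 7
= 0
Index 0 → Monday

Monday


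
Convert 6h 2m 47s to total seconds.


Hours: 6 × 3600 = 21600
Minutes: 2 × 60 = 120
Seconds: 47
Total = 21600 + 120 + 47 = 21767

21767 seconds


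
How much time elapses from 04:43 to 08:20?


3h 37m

End time in minutes: 8×60 + 20 = 500
Start time in minutes: 4×60 + 43 = 283
Difference = 500 - 283 = 217 minutes
= 3 hours 37 minutes


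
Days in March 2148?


Month: March (month 3)
March has 31 days

31 days


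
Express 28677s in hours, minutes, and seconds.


7h 57m 57s

Hours: 28677 ÷ 3600 = 7 remainder 3477
Minutes: 3477 ÷ 60 = 57 remainder 57
Seconds: 57


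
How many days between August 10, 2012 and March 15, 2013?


217 days

From August 10, 2012 to March 15, 2013
Rest of August 2012: 31 - 10 = 21
Full months: September 30, October 31, November 30, December 31, January 31, February 2013 28
Days into March 2013: 15
Total = 21 + 30 + 31 + 30 + 31 + 31 + 28 + 15 = 217 days


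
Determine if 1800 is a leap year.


Rules: divisible by 4 AND (not by 100 OR by 400)
1800 ÷ 4 = 450 exactly → divisible by 4
1800 ÷ 100 = 18 exactly → divisible by 100
1800 ÷ 400 = 4 remainder 200 → not divisible by 400
Divisible by 100 but not by 400 → not a leap year

No


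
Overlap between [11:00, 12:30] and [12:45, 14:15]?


0 minutes

Meeting A: 660-750 (in minutes from midnight)
Meeting B: 765-855
Overlap start = max(660, 765) = 765
Overlap end = min(750, 855) = 750
Overlap = max(0, 750 - 765) = 0 min


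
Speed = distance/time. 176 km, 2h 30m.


Distance: 176 km
Time: 2h 30m = 150 min = 150/60 = 5/2 hours
Speed = 176 ÷ (5/2) = 176 × 2 / 5 = 352/5 = 70.4 km/h

70.4 km/h


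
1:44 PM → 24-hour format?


13:44

Input: 1:44 PM
PM: 1 + 12 = 13


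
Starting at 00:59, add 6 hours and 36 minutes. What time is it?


07:35

Start: 59 minutes from midnight
Add: 396 minutes
Total: 455 minutes
Hours: 455 ÷ 60 = 7 remainder 35


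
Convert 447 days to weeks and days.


Weeks: 447 ÷ 7 = 63 remainder 6

63 weeks 6 days


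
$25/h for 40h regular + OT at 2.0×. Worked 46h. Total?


Regular: 40h × $25 = $1000.00
Overtime: 46 - 40 = 6h
OT pay: 6h × $25 × 2.0 = $300.00
Total = $1000.00 + $300.00 = $1300.00

$1300.00


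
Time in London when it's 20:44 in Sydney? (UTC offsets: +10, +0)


Time difference = UTC+0 - UTC+10 = -10 hours
New hour = (20 -10) mod 24
= 10 mod 24 = 10
Minutes unchanged → 10:44

10:44


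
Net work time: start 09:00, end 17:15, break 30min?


Total time = (17×60+15) - (9×60+0)
= 1035 - 540 = 495 min
Minus break: 495 - 30 = 465 min
= 7h 45m

7h 45m (465 minutes)


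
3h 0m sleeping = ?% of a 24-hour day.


12.5%

Time: 180 minutes
Day: 1440 minutes
Percentage = (180/1440) × 100 = 12.5%


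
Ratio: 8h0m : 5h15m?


Duration 1: 480 minutes
Duration 2: 315 minutes
Ratio = 480:315
GCD = 15
Simplified = 32:21
As a decimal: 32/21 ≈ 1.52

32:21 (1.52)


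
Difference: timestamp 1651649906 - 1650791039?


Difference = 1651649906 - 1650791039 = 858867 seconds
In hours: 858867 / 3600 ≈ 238.6
In days: 858867 / 86400 ≈ 9.94

858867 seconds (238.6 hours / 9.94 days)


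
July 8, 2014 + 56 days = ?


Start: July 8, 2014
Add 56 days
July 8 → August 1: 31 - 8 + 1 = 24 days (56 - 24 = 32 left)
August 1 → September 1: 31 - 1 + 1 = 31 days (32 - 31 = 1 left)
September 1 + 1 = September 2, 2014

September 2, 2014


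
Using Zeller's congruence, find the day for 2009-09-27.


Sunday

Zeller's congruence:
q=27, m=9, k=9, j=20
h = (27 + ⌊13×10/5⌋ + 9 + ⌊9/4⌋ + ⌊20/4⌋ - 2×20) mod 7
= (27 + 26 + 9 + 2 + 5 - 40) mod 7
= 29 mod 7 = 1
h=1 → Sunday


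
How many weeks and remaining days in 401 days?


Weeks: 401 ÷ 7 = 57 remainder 2

57 weeks 2 days


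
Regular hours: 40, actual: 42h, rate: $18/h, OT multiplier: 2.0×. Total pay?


Regular: 40h × $18 = $720.00
Overtime: 42 - 40 = 2h
OT pay: 2h × $18 × 2.0 = $72.00
Total = $720.00 + $72.00 = $792.00

$792.00


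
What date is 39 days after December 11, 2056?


January 19, 2057

Start: December 11, 2056
Add 39 days
December 11 → January 1: 31 - 11 + 1 = 21 days (39 - 21 = 18 left)
January 1 + 18 = January 19, 2057


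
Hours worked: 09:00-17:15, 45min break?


7h 30m (450 minutes)

Total time = (17×60+15) - (9×60+0)
= 1035 - 540 = 495 min
Minus break: 495 - 45 = 450 min
= 7h 30m


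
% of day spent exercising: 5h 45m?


Time: 345 minutes
Day: 1440 minutes
Percentage = (345/1440) × 100 ≈ 24.0%

24.0%


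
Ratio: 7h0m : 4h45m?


Duration 1: 420 minutes
Duration 2: 285 minutes
Ratio = 420:285
GCD = 15
Simplified = 28:19
As a decimal: 28/19 ≈ 1.47

28:19 (1.47)


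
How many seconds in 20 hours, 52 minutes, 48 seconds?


Hours: 20 × 3600 = 72000
Minutes: 52 × 60 = 3120
Seconds: 48
Total = 72000 + 3120 + 48 = 75168

75168 seconds


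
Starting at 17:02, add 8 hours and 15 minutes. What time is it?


01:17 (next day)

Start: 1022 minutes from midnight
Add: 495 minutes
Total: 1517 minutes
Hours: 1517 ÷ 60 = 25 remainder 17
25 ≥ 24 → 25 - 24 = 1 (next day)


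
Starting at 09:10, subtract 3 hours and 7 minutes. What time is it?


Start: 550 minutes from midnight
Subtract: 187 minutes
Remaining: 550 - 187 = 363
Hours: 6, Minutes: 3

06:03


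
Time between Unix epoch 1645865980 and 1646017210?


151230 seconds (42.0 hours / 1.75 days)

Difference = 1646017210 - 1645865980 = 151230 seconds
In hours: 151230 / 3600 ≈ 42.0
In days: 151230 / 86400 ≈ 1.75


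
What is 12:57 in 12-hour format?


12:57 PM

Hour: 12
12 → 12 PM (noon)


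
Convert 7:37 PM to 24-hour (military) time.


Input: 7:37 PM
PM: 7 + 12 = 19

19:37


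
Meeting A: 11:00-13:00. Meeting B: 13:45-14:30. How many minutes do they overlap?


Meeting A: 660-780 (in minutes from midnight)
Meeting B: 825-870
Overlap start = max(660, 825) = 825
Overlap end = min(780, 870) = 780
Overlap = max(0, 780 - 825) = 0 min

0 minutes


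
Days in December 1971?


31 days

Month: December (month 12)
December has 31 days


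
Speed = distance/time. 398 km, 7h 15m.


54.9 km/h

Distance: 398 km
Time: 7h 15m = 435 min = 435/60 = 29/4 hours
Speed = 398 ÷ (29/4) = 398 × 4 / 29 = 1592/29 ≈ 54.9 km/h


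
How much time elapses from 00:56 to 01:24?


0h 28m

End time in minutes: 1×60 + 24 = 84
Start time in minutes: 0×60 + 56 = 56
Difference = 84 - 56 = 28 minutes
= 0 hours 28 minutes


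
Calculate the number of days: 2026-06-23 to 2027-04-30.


311 days

From June 23, 2026 to April 30, 2027
Rest of June 2026: 30 - 23 = 7
Full months: July 31, August 31, September 30, October 31, November 30, December 31, January 31, February 2027 28, March 31
Days into April 2027: 30
Total = 7 + 31 + 31 + 30 + 31 + 30 + 31 + 31 + 28 + 31 + 30 = 311 days


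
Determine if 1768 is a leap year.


Rules: divisible by 4 AND (not by 100 OR by 400)
1768 ÷ 4 = 442 exactly → divisible by 4
1768 ÷ 100 = 17 remainder 68 → not divisible by 100
Divisible by 4 but not by 100 → leap year

Yes


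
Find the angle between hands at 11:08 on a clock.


Hour hand = 11×30 + 8×0.5 = 334.0°
Minute hand = 8×6 = 48°
Difference = |334.0 - 48| = 286.0°
Since > 180°: 360 - 286.0 = 74.0°

74.0°


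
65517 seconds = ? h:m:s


18h 11m 57s

Hours: 65517 ÷ 3600 = 18 remainder 717
Minutes: 717 ÷ 60 = 11 remainder 57
Seconds: 57


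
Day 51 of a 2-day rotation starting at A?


Shift A

Shifts: A, B
Start: A (index 0)
Day 51: (0 + 51 - 1) mod 2
= 50 mod 2
= 0
Index 0 → shift A


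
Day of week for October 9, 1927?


Zeller's congruence:
q=9, m=10, k=27, j=19
h = (9 + ⌊13×11/5⌋ + 27 + ⌊27/4⌋ + ⌊19/4⌋ - 2×19) mod 7
= (9 + 28 + 27 + 6 + 4 - 38) mod 7
= 36 mod 7 = 1
h=1 → Sunday

Sunday


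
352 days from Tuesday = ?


Thursday

Start: Tuesday (index 1)
(1 + 352) mod 7
= 353 mod 7
= 3
Index 3 → Thursday


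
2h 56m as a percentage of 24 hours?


0.1222 (12.22%)

Total minutes: 2×60 + 56 = 176
Day = 24×60 = 1440 minutes
Fraction = 176/1440 ≈ 0.1222
As a percentage: 176/1440 × 100 ≈ 12.22%


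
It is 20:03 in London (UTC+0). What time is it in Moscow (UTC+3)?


Time difference = UTC+3 - UTC+0 = +3 hours
New hour = (20 + 3) mod 24
= 23 mod 24 = 23
Minutes unchanged → 23:03

23:03


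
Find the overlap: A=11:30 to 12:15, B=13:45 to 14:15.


0 minutes

Meeting A: 690-735 (in minutes from midnight)
Meeting B: 825-855
Overlap start = max(690, 825) = 825
Overlap end = min(735, 855) = 735
Overlap = max(0, 735 - 825) = 0 min


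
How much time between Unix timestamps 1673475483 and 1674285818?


810335 seconds (225.1 hours / 9.38 days)

Difference = 1674285818 - 1673475483 = 810335 seconds
In hours: 810335 / 3600 ≈ 225.1
In days: 810335 / 86400 ≈ 9.38


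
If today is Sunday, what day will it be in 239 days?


Start: Sunday (index 6)
(6 + 239) mod 7
= 245 mod 7
= 0
Index 0 → Monday

Monday


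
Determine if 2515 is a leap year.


No

Rules: divisible by 4 AND (not by 100 OR by 400)
2515 ÷ 4 = 628 remainder 3 → not divisible by 4
Not divisible by 4 → not a leap year


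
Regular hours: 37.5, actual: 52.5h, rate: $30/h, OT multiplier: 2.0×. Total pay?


Regular: 37.5h × $30 = $1125.00
Overtime: 52.5 - 37.5 = 15.0h
OT pay: 15.0h × $30 × 2.0 = $900.00
Total = $1125.00 + $900.00 = $2025.00

$2025.00


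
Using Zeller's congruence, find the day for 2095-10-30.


Sunday

Zeller's congruence:
q=30, m=10, k=95, j=20
h = (30 + ⌊13×11/5⌋ + 95 + ⌊95/4⌋ + ⌊20/4⌋ - 2×20) mod 7
= (30 + 28 + 95 + 23 + 5 - 40) mod 7
= 141 mod 7 = 1
h=1 → Sunday


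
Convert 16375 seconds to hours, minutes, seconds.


4h 32m 55s

Hours: 16375 ÷ 3600 = 4 remainder 1975
Minutes: 1975 ÷ 60 = 32 remainder 55
Seconds: 55


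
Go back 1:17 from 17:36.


16:19

Start: 1056 minutes from midnight
Subtract: 77 minutes
Remaining: 1056 - 77 = 979
Hours: 16, Minutes: 19


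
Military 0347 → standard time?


3:47 AM

Hour: 3
3 < 12 → AM


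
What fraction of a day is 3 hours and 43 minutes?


Total minutes: 3×60 + 43 = 223
Day = 24×60 = 1440 minutes
Fraction = 223/1440 ≈ 0.1549
As a percentage: 223/1440 × 100 ≈ 15.49%

0.1549 (15.49%)


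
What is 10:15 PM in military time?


Input: 10:15 PM
PM: 10 + 12 = 22

22:15


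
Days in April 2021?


30 days

Month: April (month 4)
April has 30 days


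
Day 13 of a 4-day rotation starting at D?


Shift D

Shifts: A, B, C, D
Start: D (index 3)
Day 13: (3 + 13 - 1) mod 4
= 15 mod 4
= 3
Index 3 → shift D


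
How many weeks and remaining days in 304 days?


Weeks: 304 ÷ 7 = 43 remainder 3

43 weeks 3 days


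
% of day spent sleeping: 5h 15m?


21.9%

Time: 315 minutes
Day: 1440 minutes
Percentage = (315/1440) × 100 ≈ 21.9%
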